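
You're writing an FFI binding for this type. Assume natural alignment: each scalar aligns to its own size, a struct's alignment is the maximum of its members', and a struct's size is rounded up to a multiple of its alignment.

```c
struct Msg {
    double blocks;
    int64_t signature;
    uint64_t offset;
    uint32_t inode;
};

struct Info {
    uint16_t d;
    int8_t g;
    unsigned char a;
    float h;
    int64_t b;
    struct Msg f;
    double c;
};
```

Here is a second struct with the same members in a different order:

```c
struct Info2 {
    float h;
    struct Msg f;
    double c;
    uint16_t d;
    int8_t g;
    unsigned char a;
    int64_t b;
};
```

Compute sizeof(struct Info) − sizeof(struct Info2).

Msg: 0..8  blocks  (8B, 8-aligned); 8..16  signature  (8B, 8-aligned); 16..24  offset  (8B, 8-aligned); 24..28  inode  (4B, 4-aligned); 28..32  -- tail padding (4B); sizeof = 32, alignof = 8
0..2  d  (2B, 2-aligned)
2..3  g  (1B, 1-aligned)
3..4  a  (1B, 1-aligned)
4..8  h  (4B, 4-aligned)
8..16  b  (8B, 8-aligned)
16..48  f  (32B, 8-aligned)
48..56  c  (8B, 8-aligned)
sizeof = 56, alignof = 8
— Info2 —
0..4  h  (4B, 4-aligned)
4..8  -- padding (4B)
8..40  f  (32B, 8-aligned)
40..48  c  (8B, 8-aligned)
48..50  d  (2B, 2-aligned)
50..51  g  (1B, 1-aligned)
51..52  a  (1B, 1-aligned)
52..56  -- padding (4B)
56..64  b  (8B, 8-aligned)
sizeof = 64, alignof = 8
56 − 64 = -8

-8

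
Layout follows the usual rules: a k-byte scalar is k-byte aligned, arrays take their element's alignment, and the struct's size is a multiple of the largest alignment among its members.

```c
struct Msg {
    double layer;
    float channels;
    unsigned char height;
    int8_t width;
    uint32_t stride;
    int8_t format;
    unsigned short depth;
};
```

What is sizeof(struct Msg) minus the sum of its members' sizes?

layer at 0 (size 8, align 8) → ends 8
channels at 8 (size 4, align 4) → ends 12
height at 12 (size 1, align 1) → ends 13
width at 13 (size 1, align 1) → ends 14
pad 2 to align 4 for stride
stride at 16 (size 4, align 4) → ends 20
format at 20 (size 1, align 1) → ends 21
pad 1 to align 2 for depth
depth at 22 (size 2, align 2) → ends 24
total 24 bytes, alignment 8
data bytes 21, size 24 → padding 3

3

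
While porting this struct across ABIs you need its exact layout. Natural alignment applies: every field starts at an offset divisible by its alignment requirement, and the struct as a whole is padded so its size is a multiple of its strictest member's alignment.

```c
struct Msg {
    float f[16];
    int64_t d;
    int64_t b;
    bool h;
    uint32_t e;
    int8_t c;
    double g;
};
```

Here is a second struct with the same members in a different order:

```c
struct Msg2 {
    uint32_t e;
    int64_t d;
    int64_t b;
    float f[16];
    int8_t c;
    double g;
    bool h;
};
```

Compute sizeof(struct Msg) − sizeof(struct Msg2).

0..64  f  (64B, 4-aligned)
64..72  d  (8B, 8-aligned)
72..80  b  (8B, 8-aligned)
80..81  h  (1B, 1-aligned)
81..84  -- padding (3B)
84..88  e  (4B, 4-aligned)
88..89  c  (1B, 1-aligned)
89..96  -- padding (7B)
96..104  g  (8B, 8-aligned)
sizeof = 104, alignof = 8
— Msg2 —
0..4  e  (4B, 4-aligned)
4..8  -- padding (4B)
8..16  d  (8B, 8-aligned)
16..24  b  (8B, 8-aligned)
24..88  f  (64B, 4-aligned)
88..89  c  (1B, 1-aligned)
89..96  -- padding (7B)
96..104  g  (8B, 8-aligned)
104..105  h  (1B, 1-aligned)
105..112  -- tail padding (7B)
sizeof = 112, alignof = 8
104 − 112 = -8

-8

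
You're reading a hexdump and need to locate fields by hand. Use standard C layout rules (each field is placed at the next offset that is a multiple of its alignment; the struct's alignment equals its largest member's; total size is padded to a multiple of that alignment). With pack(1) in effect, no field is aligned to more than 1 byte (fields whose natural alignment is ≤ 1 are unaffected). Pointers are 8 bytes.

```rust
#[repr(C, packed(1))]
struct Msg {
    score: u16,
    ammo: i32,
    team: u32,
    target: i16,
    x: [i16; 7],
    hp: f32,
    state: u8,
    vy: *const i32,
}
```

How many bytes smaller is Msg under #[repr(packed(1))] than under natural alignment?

natural layout:
  0..2  score  (2B, 2-aligned)
  2..4  -- padding (2B)
  4..8  ammo  (4B, 4-aligned)
  8..12  team  (4B, 4-aligned)
  12..14  target  (2B, 2-aligned)
  14..28  x  (14B, 2-aligned)
  28..32  hp  (4B, 4-aligned)
  32..33  state  (1B, 1-aligned)
  33..40  -- padding (7B)
  40..48  vy  (8B, 8-aligned)
  sizeof = 48, alignof = 8
packed(1) layout:
  0..2  score  (2B, 1-aligned)
  2..6  ammo  (4B, 1-aligned)
  6..10  team  (4B, 1-aligned)
  10..12  target  (2B, 1-aligned)
  12..26  x  (14B, 1-aligned)
  26..30  hp  (4B, 1-aligned)
  30..31  state  (1B, 1-aligned)
  31..39  vy  (8B, 1-aligned)
  sizeof = 39, alignof = 1
48 − 39 = 9

9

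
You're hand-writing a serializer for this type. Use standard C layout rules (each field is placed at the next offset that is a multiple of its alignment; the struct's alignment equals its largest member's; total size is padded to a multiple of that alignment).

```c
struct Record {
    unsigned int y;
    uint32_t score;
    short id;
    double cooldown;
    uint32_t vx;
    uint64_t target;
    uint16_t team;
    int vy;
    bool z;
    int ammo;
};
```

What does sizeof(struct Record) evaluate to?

y at 0 (size 4, align 4) → ends 4
score at 4 (size 4, align 4) → ends 8
id at 8 (size 2, align 2) → ends 10
pad 6 to align 8 for cooldown
cooldown at 16 (size 8, align 8) → ends 24
vx at 24 (size 4, align 4) → ends 28
pad 4 to align 8 for target
target at 32 (size 8, align 8) → ends 40
team at 40 (size 2, align 2) → ends 42
pad 2 to align 4 for vy
vy at 44 (size 4, align 4) → ends 48
z at 48 (size 1, align 1) → ends 49
pad 3 to align 4 for ammo
ammo at 52 (size 4, align 4) → ends 56
total 56 bytes, alignment 8

56 bytes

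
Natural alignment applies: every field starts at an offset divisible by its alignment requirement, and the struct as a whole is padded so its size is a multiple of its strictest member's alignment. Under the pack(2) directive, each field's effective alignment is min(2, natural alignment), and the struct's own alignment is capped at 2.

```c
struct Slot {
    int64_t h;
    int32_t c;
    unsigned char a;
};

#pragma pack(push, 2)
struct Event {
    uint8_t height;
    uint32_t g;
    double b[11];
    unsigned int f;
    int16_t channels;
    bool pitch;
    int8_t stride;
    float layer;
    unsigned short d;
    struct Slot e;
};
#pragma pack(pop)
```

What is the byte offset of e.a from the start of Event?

Slot: 0..8  h  (8B, 8-aligned); 8..12  c  (4B, 4-aligned); 12..13  a  (1B, 1-aligned); 13..16  -- tail padding (3B); sizeof = 16, alignof = 8
0..1  height  (1B, 1-aligned)
1..2  -- padding (1B)
2..6  g  (4B, 2-aligned)
6..94  b  (88B, 2-aligned)
94..98  f  (4B, 2-aligned)
98..100  channels  (2B, 2-aligned)
100..101  pitch  (1B, 1-aligned)
101..102  stride  (1B, 1-aligned)
102..106  layer  (4B, 2-aligned)
106..108  d  (2B, 2-aligned)
108..124  e  (16B, 2-aligned)
within Slot: a at 12
108 + 12 = 120

120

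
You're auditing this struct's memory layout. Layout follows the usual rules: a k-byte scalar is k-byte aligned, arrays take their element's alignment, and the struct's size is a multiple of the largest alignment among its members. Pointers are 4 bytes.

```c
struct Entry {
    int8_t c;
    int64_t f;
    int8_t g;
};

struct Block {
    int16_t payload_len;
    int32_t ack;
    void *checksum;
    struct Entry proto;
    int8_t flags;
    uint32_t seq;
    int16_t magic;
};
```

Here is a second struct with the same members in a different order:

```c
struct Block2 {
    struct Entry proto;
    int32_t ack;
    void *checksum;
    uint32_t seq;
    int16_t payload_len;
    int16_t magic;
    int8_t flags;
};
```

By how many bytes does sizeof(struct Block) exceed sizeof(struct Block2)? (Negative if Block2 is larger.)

Entry: 0..1  c  (1B, 1-aligned); 1..8  -- padding (7B); 8..16  f  (8B, 8-aligned); 16..17  g  (1B, 1-aligned); 17..24  -- tail padding (7B); sizeof = 24, alignof = 8
0..2  payload_len  (2B, 2-aligned)
2..4  -- padding (2B)
4..8  ack  (4B, 4-aligned)
8..12  checksum  (4B, 4-aligned)
12..16  -- padding (4B)
16..40  proto  (24B, 8-aligned)
40..41  flags  (1B, 1-aligned)
41..44  -- padding (3B)
44..48  seq  (4B, 4-aligned)
48..50  magic  (2B, 2-aligned)
50..56  -- tail padding (6B)
sizeof = 56, alignof = 8
— Block2 —
0..24  proto  (24B, 8-aligned)
24..28  ack  (4B, 4-aligned)
28..32  checksum  (4B, 4-aligned)
32..36  seq  (4B, 4-aligned)
36..38  payload_len  (2B, 2-aligned)
38..40  magic  (2B, 2-aligned)
40..41  flags  (1B, 1-aligned)
41..48  -- tail padding (7B)
sizeof = 48, alignof = 8
56 − 48 = 8

8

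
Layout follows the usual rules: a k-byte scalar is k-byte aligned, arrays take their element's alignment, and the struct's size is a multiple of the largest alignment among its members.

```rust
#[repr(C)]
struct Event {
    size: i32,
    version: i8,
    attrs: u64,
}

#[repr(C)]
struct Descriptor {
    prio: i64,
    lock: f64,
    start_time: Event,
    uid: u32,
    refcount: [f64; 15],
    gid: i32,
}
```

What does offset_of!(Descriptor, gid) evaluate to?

160

Event: @0: size [4B, align 4] → 4; @4: version [1B, align 1] → 5; +3 pad (align 8); @8: attrs [8B, align 8] → 16; size 16, align 8
@0: prio [8B, align 8] → 8
@8: lock [8B, align 8] → 16
@16: start_time [16B, align 8] → 32
@32: uid [4B, align 4] → 36
+4 pad (align 8)
@40: refcount [120B, align 8] → 160
@160: gid [4B, align 4] → 164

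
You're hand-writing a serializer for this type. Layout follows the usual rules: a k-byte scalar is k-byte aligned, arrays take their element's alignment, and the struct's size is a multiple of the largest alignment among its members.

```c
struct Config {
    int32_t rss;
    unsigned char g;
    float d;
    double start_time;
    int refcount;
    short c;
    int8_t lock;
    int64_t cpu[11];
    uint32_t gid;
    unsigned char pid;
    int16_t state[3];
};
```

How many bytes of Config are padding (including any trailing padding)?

13

0..4  rss  (4B, 4-aligned)
4..5  g  (1B, 1-aligned)
5..8  -- padding (3B)
8..12  d  (4B, 4-aligned)
12..16  -- padding (4B)
16..24  start_time  (8B, 8-aligned)
24..28  refcount  (4B, 4-aligned)
28..30  c  (2B, 2-aligned)
30..31  lock  (1B, 1-aligned)
31..32  -- padding (1B)
32..120  cpu  (88B, 8-aligned)
120..124  gid  (4B, 4-aligned)
124..125  pid  (1B, 1-aligned)
125..126  -- padding (1B)
126..132  state  (6B, 2-aligned)
132..136  -- tail padding (4B)
sizeof = 136, alignof = 8
data bytes 123, size 136 → padding 13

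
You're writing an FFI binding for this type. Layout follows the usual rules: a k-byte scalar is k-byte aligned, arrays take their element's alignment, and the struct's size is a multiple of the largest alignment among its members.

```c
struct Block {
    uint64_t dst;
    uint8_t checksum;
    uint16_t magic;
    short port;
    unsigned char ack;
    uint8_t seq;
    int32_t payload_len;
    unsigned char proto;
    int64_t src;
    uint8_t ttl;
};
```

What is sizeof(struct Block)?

40 bytes

dst at 0 (size 8, align 8) → ends 8
checksum at 8 (size 1, align 1) → ends 9
pad 1 to align 2 for magic
magic at 10 (size 2, align 2) → ends 12
port at 12 (size 2, align 2) → ends 14
ack at 14 (size 1, align 1) → ends 15
seq at 15 (size 1, align 1) → ends 16
payload_len at 16 (size 4, align 4) → ends 20
proto at 20 (size 1, align 1) → ends 21
pad 3 to align 8 for src
src at 24 (size 8, align 8) → ends 32
ttl at 32 (size 1, align 1) → ends 33
tail pad 7 to reach multiple of 8
total 40 bytes, alignment 8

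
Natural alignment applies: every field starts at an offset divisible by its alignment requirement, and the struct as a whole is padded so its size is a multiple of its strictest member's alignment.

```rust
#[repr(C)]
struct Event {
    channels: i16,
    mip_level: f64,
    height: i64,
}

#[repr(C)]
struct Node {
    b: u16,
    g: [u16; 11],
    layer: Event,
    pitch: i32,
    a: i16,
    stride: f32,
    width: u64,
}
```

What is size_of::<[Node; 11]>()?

Event: channels at 0 (size 2, align 2) → ends 2; pad 6 to align 8 for mip_level; mip_level at 8 (size 8, align 8) → ends 16; height at 16 (size 8, align 8) → ends 24; total 24 bytes, alignment 8
b at 0 (size 2, align 2) → ends 2
g at 2 (size 22, align 2) → ends 24
layer at 24 (size 24, align 8) → ends 48
pitch at 48 (size 4, align 4) → ends 52
a at 52 (size 2, align 2) → ends 54
pad 2 to align 4 for stride
stride at 56 (size 4, align 4) → ends 60
pad 4 to align 8 for width
width at 64 (size 8, align 8) → ends 72
total 72 bytes, alignment 8
array of 11: 11 × 72 = 792

792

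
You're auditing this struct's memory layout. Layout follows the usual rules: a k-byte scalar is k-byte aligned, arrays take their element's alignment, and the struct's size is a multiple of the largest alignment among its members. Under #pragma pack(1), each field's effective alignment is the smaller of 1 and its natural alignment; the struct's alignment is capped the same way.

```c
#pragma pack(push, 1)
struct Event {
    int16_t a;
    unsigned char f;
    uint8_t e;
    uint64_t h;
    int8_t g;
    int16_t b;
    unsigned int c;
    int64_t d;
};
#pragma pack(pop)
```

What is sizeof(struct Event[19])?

513

0..2  a  (2B, 1-aligned)
2..3  f  (1B, 1-aligned)
3..4  e  (1B, 1-aligned)
4..12  h  (8B, 1-aligned)
12..13  g  (1B, 1-aligned)
13..15  b  (2B, 1-aligned)
15..19  c  (4B, 1-aligned)
19..27  d  (8B, 1-aligned)
sizeof = 27, alignof = 1
array of 19: 19 × 27 = 513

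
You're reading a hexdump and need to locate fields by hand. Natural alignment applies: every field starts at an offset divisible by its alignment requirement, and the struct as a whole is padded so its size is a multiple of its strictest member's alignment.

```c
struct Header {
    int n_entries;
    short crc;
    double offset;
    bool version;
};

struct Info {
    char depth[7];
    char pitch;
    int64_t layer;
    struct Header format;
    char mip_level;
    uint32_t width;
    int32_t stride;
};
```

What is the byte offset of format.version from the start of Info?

32

Header: @0: n_entries [4B, align 4] → 4; @4: crc [2B, align 2] → 6; +2 pad (align 8); @8: offset [8B, align 8] → 16; @16: version [1B, align 1] → 17; +7 tail pad (align 8); size 24, align 8
@0: depth [7B, align 1] → 7
@7: pitch [1B, align 1] → 8
@8: layer [8B, align 8] → 16
@16: format [24B, align 8] → 40
within Header: version at 16
16 + 16 = 32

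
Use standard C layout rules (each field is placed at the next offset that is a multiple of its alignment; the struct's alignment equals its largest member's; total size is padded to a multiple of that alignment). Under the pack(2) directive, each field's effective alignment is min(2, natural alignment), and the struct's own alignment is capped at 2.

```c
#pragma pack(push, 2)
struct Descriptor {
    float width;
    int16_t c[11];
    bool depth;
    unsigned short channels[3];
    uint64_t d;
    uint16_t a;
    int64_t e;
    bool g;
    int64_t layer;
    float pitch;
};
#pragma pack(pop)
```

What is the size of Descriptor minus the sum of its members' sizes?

width at 0 (size 4, align 2) → ends 4
c at 4 (size 22, align 2) → ends 26
depth at 26 (size 1, align 1) → ends 27
pad 1 to align 2 for channels
channels at 28 (size 6, align 2) → ends 34
d at 34 (size 8, align 2) → ends 42
a at 42 (size 2, align 2) → ends 44
e at 44 (size 8, align 2) → ends 52
g at 52 (size 1, align 1) → ends 53
pad 1 to align 2 for layer
layer at 54 (size 8, align 2) → ends 62
pitch at 62 (size 4, align 2) → ends 66
total 66 bytes, alignment 2
data bytes 64, size 66 → padding 2

2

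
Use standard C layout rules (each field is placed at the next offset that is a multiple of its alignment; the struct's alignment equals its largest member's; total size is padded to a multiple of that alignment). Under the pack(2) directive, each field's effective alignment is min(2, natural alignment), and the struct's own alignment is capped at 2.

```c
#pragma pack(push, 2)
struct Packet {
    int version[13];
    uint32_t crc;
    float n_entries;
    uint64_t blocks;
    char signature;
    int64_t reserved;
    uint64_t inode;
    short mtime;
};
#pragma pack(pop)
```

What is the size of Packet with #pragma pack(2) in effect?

88

version at 0 (size 52, align 2) → ends 52
crc at 52 (size 4, align 2) → ends 56
n_entries at 56 (size 4, align 2) → ends 60
blocks at 60 (size 8, align 2) → ends 68
signature at 68 (size 1, align 1) → ends 69
pad 1 to align 2 for reserved
reserved at 70 (size 8, align 2) → ends 78
inode at 78 (size 8, align 2) → ends 86
mtime at 86 (size 2, align 2) → ends 88
total 88 bytes, alignment 2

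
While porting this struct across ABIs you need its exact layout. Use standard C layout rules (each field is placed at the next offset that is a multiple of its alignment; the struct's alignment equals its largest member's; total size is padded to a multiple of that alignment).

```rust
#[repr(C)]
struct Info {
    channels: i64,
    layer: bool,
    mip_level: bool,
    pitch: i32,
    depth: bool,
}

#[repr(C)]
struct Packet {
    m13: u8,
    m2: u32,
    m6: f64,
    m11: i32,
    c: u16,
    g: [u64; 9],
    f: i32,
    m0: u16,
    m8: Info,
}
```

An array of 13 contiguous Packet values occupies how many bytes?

Info: channels at 0 (size 8, align 8) → ends 8; layer at 8 (size 1, align 1) → ends 9; mip_level at 9 (size 1, align 1) → ends 10; pad 2 to align 4 for pitch; pitch at 12 (size 4, align 4) → ends 16; depth at 16 (size 1, align 1) → ends 17; tail pad 7 to reach multiple of 8; total 24 bytes, alignment 8
m13 at 0 (size 1, align 1) → ends 1
pad 3 to align 4 for m2
m2 at 4 (size 4, align 4) → ends 8
m6 at 8 (size 8, align 8) → ends 16
m11 at 16 (size 4, align 4) → ends 20
c at 20 (size 2, align 2) → ends 22
pad 2 to align 8 for g
g at 24 (size 72, align 8) → ends 96
f at 96 (size 4, align 4) → ends 100
m0 at 100 (size 2, align 2) → ends 102
pad 2 to align 8 for m8
m8 at 104 (size 24, align 8) → ends 128
total 128 bytes, alignment 8
array of 13: 13 × 128 = 1664

1664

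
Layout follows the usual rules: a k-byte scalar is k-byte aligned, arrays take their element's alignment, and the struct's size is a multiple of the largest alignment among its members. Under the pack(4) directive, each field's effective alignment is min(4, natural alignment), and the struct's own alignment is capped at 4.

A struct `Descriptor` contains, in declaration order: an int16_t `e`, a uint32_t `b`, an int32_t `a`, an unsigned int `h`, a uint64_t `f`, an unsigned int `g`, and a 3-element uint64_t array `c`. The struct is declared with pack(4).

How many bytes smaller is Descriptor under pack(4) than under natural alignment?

4

natural layout:
  e at 0 (size 2, align 2) → ends 2
  pad 2 to align 4 for b
  b at 4 (size 4, align 4) → ends 8
  a at 8 (size 4, align 4) → ends 12
  h at 12 (size 4, align 4) → ends 16
  f at 16 (size 8, align 8) → ends 24
  g at 24 (size 4, align 4) → ends 28
  pad 4 to align 8 for c
  c at 32 (size 24, align 8) → ends 56
  total 56 bytes, alignment 8
packed(4) layout:
  e at 0 (size 2, align 2) → ends 2
  pad 2 to align 4 for b
  b at 4 (size 4, align 4) → ends 8
  a at 8 (size 4, align 4) → ends 12
  h at 12 (size 4, align 4) → ends 16
  f at 16 (size 8, align 4) → ends 24
  g at 24 (size 4, align 4) → ends 28
  c at 28 (size 24, align 4) → ends 52
  total 52 bytes, alignment 4
56 − 52 = 4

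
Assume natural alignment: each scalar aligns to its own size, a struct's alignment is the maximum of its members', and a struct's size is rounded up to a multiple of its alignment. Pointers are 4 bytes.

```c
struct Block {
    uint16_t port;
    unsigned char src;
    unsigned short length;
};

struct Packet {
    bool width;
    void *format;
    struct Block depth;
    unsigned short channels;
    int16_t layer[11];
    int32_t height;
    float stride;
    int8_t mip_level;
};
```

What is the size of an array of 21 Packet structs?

Block: port at 0 (size 2, align 2) → ends 2; src at 2 (size 1, align 1) → ends 3; pad 1 to align 2 for length; length at 4 (size 2, align 2) → ends 6; total 6 bytes, alignment 2
width at 0 (size 1, align 1) → ends 1
pad 3 to align 4 for format
format at 4 (size 4, align 4) → ends 8
depth at 8 (size 6, align 2) → ends 14
channels at 14 (size 2, align 2) → ends 16
layer at 16 (size 22, align 2) → ends 38
pad 2 to align 4 for height
height at 40 (size 4, align 4) → ends 44
stride at 44 (size 4, align 4) → ends 48
mip_level at 48 (size 1, align 1) → ends 49
tail pad 3 to reach multiple of 4
total 52 bytes, alignment 4
array of 21: 21 × 52 = 1092

1092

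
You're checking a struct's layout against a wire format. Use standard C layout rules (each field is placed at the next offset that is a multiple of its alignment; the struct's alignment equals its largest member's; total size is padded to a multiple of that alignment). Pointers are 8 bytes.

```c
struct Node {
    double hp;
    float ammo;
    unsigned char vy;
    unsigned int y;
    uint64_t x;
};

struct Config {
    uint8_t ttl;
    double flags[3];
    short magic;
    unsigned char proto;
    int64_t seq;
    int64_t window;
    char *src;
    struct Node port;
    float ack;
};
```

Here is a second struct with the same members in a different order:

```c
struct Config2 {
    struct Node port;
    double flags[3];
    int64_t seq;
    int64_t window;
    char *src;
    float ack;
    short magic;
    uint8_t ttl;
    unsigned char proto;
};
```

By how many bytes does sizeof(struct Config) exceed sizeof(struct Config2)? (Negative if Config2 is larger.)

16

Node: hp at 0 (size 8, align 8) → ends 8; ammo at 8 (size 4, align 4) → ends 12; vy at 12 (size 1, align 1) → ends 13; pad 3 to align 4 for y; y at 16 (size 4, align 4) → ends 20; pad 4 to align 8 for x; x at 24 (size 8, align 8) → ends 32; total 32 bytes, alignment 8
ttl at 0 (size 1, align 1) → ends 1
pad 7 to align 8 for flags
flags at 8 (size 24, align 8) → ends 32
magic at 32 (size 2, align 2) → ends 34
proto at 34 (size 1, align 1) → ends 35
pad 5 to align 8 for seq
seq at 40 (size 8, align 8) → ends 48
window at 48 (size 8, align 8) → ends 56
src at 56 (size 8, align 8) → ends 64
port at 64 (size 32, align 8) → ends 96
ack at 96 (size 4, align 4) → ends 100
tail pad 4 to reach multiple of 8
total 104 bytes, alignment 8
— Config2 —
port at 0 (size 32, align 8) → ends 32
flags at 32 (size 24, align 8) → ends 56
seq at 56 (size 8, align 8) → ends 64
window at 64 (size 8, align 8) → ends 72
src at 72 (size 8, align 8) → ends 80
ack at 80 (size 4, align 4) → ends 84
magic at 84 (size 2, align 2) → ends 86
ttl at 86 (size 1, align 1) → ends 87
proto at 87 (size 1, align 1) → ends 88
total 88 bytes, alignment 8
104 − 88 = 16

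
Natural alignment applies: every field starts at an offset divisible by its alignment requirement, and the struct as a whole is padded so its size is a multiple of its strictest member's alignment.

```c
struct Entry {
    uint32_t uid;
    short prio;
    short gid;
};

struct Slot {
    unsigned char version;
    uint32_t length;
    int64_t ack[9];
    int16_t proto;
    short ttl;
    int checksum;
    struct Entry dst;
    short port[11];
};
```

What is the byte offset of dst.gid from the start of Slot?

94

Entry: 0..4  uid  (4B, 4-aligned); 4..6  prio  (2B, 2-aligned); 6..8  gid  (2B, 2-aligned); sizeof = 8, alignof = 4
0..1  version  (1B, 1-aligned)
1..4  -- padding (3B)
4..8  length  (4B, 4-aligned)
8..80  ack  (72B, 8-aligned)
80..82  proto  (2B, 2-aligned)
82..84  ttl  (2B, 2-aligned)
84..88  checksum  (4B, 4-aligned)
88..96  dst  (8B, 4-aligned)
within Entry: gid at 6
88 + 6 = 94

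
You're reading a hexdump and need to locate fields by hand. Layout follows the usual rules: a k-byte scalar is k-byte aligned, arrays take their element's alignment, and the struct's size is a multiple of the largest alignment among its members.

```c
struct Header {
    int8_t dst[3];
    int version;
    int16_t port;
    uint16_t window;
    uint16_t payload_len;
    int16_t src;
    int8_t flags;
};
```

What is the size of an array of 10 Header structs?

200

@0: dst [3B, align 1] → 3
+1 pad (align 4)
@4: version [4B, align 4] → 8
@8: port [2B, align 2] → 10
@10: window [2B, align 2] → 12
@12: payload_len [2B, align 2] → 14
@14: src [2B, align 2] → 16
@16: flags [1B, align 1] → 17
+3 tail pad (align 4)
size 20, align 4
array of 10: 10 × 20 = 200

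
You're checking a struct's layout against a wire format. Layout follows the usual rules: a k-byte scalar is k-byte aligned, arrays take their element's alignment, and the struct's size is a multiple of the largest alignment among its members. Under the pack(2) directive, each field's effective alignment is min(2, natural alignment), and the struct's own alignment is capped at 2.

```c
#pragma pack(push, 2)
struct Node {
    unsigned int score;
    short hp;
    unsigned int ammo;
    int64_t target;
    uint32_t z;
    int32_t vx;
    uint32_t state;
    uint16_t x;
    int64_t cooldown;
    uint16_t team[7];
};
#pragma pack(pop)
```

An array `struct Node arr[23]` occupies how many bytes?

1242

0..4  score  (4B, 2-aligned)
4..6  hp  (2B, 2-aligned)
6..10  ammo  (4B, 2-aligned)
10..18  target  (8B, 2-aligned)
18..22  z  (4B, 2-aligned)
22..26  vx  (4B, 2-aligned)
26..30  state  (4B, 2-aligned)
30..32  x  (2B, 2-aligned)
32..40  cooldown  (8B, 2-aligned)
40..54  team  (14B, 2-aligned)
sizeof = 54, alignof = 2
array of 23: 23 × 54 = 1242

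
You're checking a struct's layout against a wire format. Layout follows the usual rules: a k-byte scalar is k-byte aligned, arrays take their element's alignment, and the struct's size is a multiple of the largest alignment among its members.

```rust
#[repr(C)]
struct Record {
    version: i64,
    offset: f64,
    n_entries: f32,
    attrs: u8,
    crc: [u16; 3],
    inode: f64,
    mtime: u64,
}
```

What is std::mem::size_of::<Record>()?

48

0..8  version  (8B, 8-aligned)
8..16  offset  (8B, 8-aligned)
16..20  n_entries  (4B, 4-aligned)
20..21  attrs  (1B, 1-aligned)
21..22  -- padding (1B)
22..28  crc  (6B, 2-aligned)
28..32  -- padding (4B)
32..40  inode  (8B, 8-aligned)
40..48  mtime  (8B, 8-aligned)
sizeof = 48, alignof = 8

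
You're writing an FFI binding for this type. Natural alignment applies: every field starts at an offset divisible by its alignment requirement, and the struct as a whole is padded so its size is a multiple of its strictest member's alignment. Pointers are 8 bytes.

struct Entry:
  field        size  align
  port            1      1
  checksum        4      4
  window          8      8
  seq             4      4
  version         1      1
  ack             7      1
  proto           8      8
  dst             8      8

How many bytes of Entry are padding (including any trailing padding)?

0..1  port  (1B, 1-aligned)
1..4  -- padding (3B)
4..8  checksum  (4B, 4-aligned)
8..16  window  (8B, 8-aligned)
16..20  seq  (4B, 4-aligned)
20..21  version  (1B, 1-aligned)
21..28  ack  (7B, 1-aligned)
28..32  -- padding (4B)
32..40  proto  (8B, 8-aligned)
40..48  dst  (8B, 8-aligned)
sizeof = 48, alignof = 8
data bytes 41, size 48 → padding 7

7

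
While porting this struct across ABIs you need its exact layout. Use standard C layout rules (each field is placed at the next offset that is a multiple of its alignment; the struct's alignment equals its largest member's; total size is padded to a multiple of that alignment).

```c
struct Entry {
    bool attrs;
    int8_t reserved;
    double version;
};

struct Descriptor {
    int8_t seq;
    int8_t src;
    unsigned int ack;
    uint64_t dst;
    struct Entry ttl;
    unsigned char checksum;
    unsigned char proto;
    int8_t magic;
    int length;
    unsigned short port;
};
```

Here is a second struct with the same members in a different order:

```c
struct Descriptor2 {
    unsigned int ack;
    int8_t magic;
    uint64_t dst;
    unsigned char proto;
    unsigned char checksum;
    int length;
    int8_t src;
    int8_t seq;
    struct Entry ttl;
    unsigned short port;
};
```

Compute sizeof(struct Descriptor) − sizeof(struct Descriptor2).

-8

Entry: attrs at 0 (size 1, align 1) → ends 1; reserved at 1 (size 1, align 1) → ends 2; pad 6 to align 8 for version; version at 8 (size 8, align 8) → ends 16; total 16 bytes, alignment 8
seq at 0 (size 1, align 1) → ends 1
src at 1 (size 1, align 1) → ends 2
pad 2 to align 4 for ack
ack at 4 (size 4, align 4) → ends 8
dst at 8 (size 8, align 8) → ends 16
ttl at 16 (size 16, align 8) → ends 32
checksum at 32 (size 1, align 1) → ends 33
proto at 33 (size 1, align 1) → ends 34
magic at 34 (size 1, align 1) → ends 35
pad 1 to align 4 for length
length at 36 (size 4, align 4) → ends 40
port at 40 (size 2, align 2) → ends 42
tail pad 6 to reach multiple of 8
total 48 bytes, alignment 8
— Descriptor2 —
ack at 0 (size 4, align 4) → ends 4
magic at 4 (size 1, align 1) → ends 5
pad 3 to align 8 for dst
dst at 8 (size 8, align 8) → ends 16
proto at 16 (size 1, align 1) → ends 17
checksum at 17 (size 1, align 1) → ends 18
pad 2 to align 4 for length
length at 20 (size 4, align 4) → ends 24
src at 24 (size 1, align 1) → ends 25
seq at 25 (size 1, align 1) → ends 26
pad 6 to align 8 for ttl
ttl at 32 (size 16, align 8) → ends 48
port at 48 (size 2, align 2) → ends 50
tail pad 6 to reach multiple of 8
total 56 bytes, alignment 8
48 − 56 = -8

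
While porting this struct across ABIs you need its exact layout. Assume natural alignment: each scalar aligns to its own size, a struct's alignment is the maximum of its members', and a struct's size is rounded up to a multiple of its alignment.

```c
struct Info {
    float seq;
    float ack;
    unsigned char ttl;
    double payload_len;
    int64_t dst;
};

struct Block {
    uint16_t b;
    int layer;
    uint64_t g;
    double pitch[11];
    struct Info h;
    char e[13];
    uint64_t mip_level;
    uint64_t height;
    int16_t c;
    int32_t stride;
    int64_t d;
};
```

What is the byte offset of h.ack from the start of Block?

Info: 0..4  seq  (4B, 4-aligned); 4..8  ack  (4B, 4-aligned); 8..9  ttl  (1B, 1-aligned); 9..16  -- padding (7B); 16..24  payload_len  (8B, 8-aligned); 24..32  dst  (8B, 8-aligned); sizeof = 32, alignof = 8
0..2  b  (2B, 2-aligned)
2..4  -- padding (2B)
4..8  layer  (4B, 4-aligned)
8..16  g  (8B, 8-aligned)
16..104  pitch  (88B, 8-aligned)
104..136  h  (32B, 8-aligned)
within Info: ack at 4
104 + 4 = 108

108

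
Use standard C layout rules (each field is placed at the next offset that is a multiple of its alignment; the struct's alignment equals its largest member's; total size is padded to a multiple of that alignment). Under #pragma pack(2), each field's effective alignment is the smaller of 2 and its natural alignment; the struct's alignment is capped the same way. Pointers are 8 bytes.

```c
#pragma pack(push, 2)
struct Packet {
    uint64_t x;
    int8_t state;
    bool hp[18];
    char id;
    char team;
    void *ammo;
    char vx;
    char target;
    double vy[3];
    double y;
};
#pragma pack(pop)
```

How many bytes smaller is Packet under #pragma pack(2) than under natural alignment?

natural layout:
  0..8  x  (8B, 8-aligned)
  8..9  state  (1B, 1-aligned)
  9..27  hp  (18B, 1-aligned)
  27..28  id  (1B, 1-aligned)
  28..29  team  (1B, 1-aligned)
  29..32  -- padding (3B)
  32..40  ammo  (8B, 8-aligned)
  40..41  vx  (1B, 1-aligned)
  41..42  target  (1B, 1-aligned)
  42..48  -- padding (6B)
  48..72  vy  (24B, 8-aligned)
  72..80  y  (8B, 8-aligned)
  sizeof = 80, alignof = 8
packed(2) layout:
  0..8  x  (8B, 2-aligned)
  8..9  state  (1B, 1-aligned)
  9..27  hp  (18B, 1-aligned)
  27..28  id  (1B, 1-aligned)
  28..29  team  (1B, 1-aligned)
  29..30  -- padding (1B)
  30..38  ammo  (8B, 2-aligned)
  38..39  vx  (1B, 1-aligned)
  39..40  target  (1B, 1-aligned)
  40..64  vy  (24B, 2-aligned)
  64..72  y  (8B, 2-aligned)
  sizeof = 72, alignof = 2
80 − 72 = 8

8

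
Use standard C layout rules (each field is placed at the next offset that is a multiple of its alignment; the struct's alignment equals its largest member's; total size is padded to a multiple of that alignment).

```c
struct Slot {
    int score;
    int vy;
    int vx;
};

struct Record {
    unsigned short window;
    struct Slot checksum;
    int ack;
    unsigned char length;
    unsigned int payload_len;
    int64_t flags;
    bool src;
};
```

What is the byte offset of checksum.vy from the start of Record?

Slot: @0: score [4B, align 4] → 4; @4: vy [4B, align 4] → 8; @8: vx [4B, align 4] → 12; size 12, align 4
@0: window [2B, align 2] → 2
+2 pad (align 4)
@4: checksum [12B, align 4] → 16
within Slot: vy at 4
4 + 4 = 8

8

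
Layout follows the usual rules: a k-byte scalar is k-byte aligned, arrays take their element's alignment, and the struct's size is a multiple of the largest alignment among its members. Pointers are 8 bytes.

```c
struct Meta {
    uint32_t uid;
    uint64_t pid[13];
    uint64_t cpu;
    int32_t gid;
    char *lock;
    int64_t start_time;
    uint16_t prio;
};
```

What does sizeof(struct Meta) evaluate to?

152 bytes

0..4  uid  (4B, 4-aligned)
4..8  -- padding (4B)
8..112  pid  (104B, 8-aligned)
112..120  cpu  (8B, 8-aligned)
120..124  gid  (4B, 4-aligned)
124..128  -- padding (4B)
128..136  lock  (8B, 8-aligned)
136..144  start_time  (8B, 8-aligned)
144..146  prio  (2B, 2-aligned)
146..152  -- tail padding (6B)
sizeof = 152, alignof = 8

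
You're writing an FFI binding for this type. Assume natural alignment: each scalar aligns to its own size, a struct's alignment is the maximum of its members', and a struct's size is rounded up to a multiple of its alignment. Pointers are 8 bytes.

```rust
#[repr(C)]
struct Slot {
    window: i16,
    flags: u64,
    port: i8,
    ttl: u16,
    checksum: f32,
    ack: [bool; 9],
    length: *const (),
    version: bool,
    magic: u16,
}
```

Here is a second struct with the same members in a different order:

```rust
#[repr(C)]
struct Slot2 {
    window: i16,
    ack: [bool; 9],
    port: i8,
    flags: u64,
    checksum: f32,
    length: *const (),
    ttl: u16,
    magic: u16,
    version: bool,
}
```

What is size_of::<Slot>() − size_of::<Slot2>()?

8

0..2  window  (2B, 2-aligned)
2..8  -- padding (6B)
8..16  flags  (8B, 8-aligned)
16..17  port  (1B, 1-aligned)
17..18  -- padding (1B)
18..20  ttl  (2B, 2-aligned)
20..24  checksum  (4B, 4-aligned)
24..33  ack  (9B, 1-aligned)
33..40  -- padding (7B)
40..48  length  (8B, 8-aligned)
48..49  version  (1B, 1-aligned)
49..50  -- padding (1B)
50..52  magic  (2B, 2-aligned)
52..56  -- tail padding (4B)
sizeof = 56, alignof = 8
— Slot2 —
0..2  window  (2B, 2-aligned)
2..11  ack  (9B, 1-aligned)
11..12  port  (1B, 1-aligned)
12..16  -- padding (4B)
16..24  flags  (8B, 8-aligned)
24..28  checksum  (4B, 4-aligned)
28..32  -- padding (4B)
32..40  length  (8B, 8-aligned)
40..42  ttl  (2B, 2-aligned)
42..44  magic  (2B, 2-aligned)
44..45  version  (1B, 1-aligned)
45..48  -- tail padding (3B)
sizeof = 48, alignof = 8
56 − 48 = 8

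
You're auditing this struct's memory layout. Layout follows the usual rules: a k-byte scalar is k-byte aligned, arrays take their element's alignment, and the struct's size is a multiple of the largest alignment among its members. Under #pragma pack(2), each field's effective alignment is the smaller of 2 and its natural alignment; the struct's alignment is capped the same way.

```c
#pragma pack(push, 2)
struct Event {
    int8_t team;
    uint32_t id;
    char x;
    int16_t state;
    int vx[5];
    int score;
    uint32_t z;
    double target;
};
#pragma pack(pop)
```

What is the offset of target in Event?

38

@0: team [1B, align 1] → 1
+1 pad (align 2)
@2: id [4B, align 2] → 6
@6: x [1B, align 1] → 7
+1 pad (align 2)
@8: state [2B, align 2] → 10
@10: vx [20B, align 2] → 30
@30: score [4B, align 2] → 34
@34: z [4B, align 2] → 38
@38: target [8B, align 2] → 46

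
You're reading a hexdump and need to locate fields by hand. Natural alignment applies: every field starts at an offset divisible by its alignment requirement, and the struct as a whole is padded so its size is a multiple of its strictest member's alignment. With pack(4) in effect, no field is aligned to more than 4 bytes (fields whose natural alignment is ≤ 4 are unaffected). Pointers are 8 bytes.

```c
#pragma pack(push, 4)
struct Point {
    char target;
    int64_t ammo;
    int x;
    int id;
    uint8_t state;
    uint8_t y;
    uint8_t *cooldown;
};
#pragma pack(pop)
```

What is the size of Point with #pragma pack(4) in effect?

32

target at 0 (size 1, align 1) → ends 1
pad 3 to align 4 for ammo
ammo at 4 (size 8, align 4) → ends 12
x at 12 (size 4, align 4) → ends 16
id at 16 (size 4, align 4) → ends 20
state at 20 (size 1, align 1) → ends 21
y at 21 (size 1, align 1) → ends 22
pad 2 to align 4 for cooldown
cooldown at 24 (size 8, align 4) → ends 32
total 32 bytes, alignment 4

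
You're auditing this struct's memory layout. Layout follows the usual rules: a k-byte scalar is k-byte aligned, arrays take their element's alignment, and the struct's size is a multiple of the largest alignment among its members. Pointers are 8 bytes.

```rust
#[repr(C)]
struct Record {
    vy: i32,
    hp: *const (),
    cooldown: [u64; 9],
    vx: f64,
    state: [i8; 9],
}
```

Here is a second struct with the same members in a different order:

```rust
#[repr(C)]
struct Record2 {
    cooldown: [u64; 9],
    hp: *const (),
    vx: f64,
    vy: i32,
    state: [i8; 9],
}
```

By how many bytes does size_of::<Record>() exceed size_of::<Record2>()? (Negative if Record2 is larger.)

0..4  vy  (4B, 4-aligned)
4..8  -- padding (4B)
8..16  hp  (8B, 8-aligned)
16..88  cooldown  (72B, 8-aligned)
88..96  vx  (8B, 8-aligned)
96..105  state  (9B, 1-aligned)
105..112  -- tail padding (7B)
sizeof = 112, alignof = 8
— Record2 —
0..72  cooldown  (72B, 8-aligned)
72..80  hp  (8B, 8-aligned)
80..88  vx  (8B, 8-aligned)
88..92  vy  (4B, 4-aligned)
92..101  state  (9B, 1-aligned)
101..104  -- tail padding (3B)
sizeof = 104, alignof = 8
112 − 104 = 8

8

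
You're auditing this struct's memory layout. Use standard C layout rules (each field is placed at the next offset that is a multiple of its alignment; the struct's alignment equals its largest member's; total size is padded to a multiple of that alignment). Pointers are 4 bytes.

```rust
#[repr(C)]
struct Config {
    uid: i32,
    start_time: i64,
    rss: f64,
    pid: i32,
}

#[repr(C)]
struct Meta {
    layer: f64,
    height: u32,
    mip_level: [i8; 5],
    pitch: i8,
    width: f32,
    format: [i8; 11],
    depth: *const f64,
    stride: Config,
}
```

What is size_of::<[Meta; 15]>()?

Config: @0: uid [4B, align 4] → 4; +4 pad (align 8); @8: start_time [8B, align 8] → 16; @16: rss [8B, align 8] → 24; @24: pid [4B, align 4] → 28; +4 tail pad (align 8); size 32, align 8
@0: layer [8B, align 8] → 8
@8: height [4B, align 4] → 12
@12: mip_level [5B, align 1] → 17
@17: pitch [1B, align 1] → 18
+2 pad (align 4)
@20: width [4B, align 4] → 24
@24: format [11B, align 1] → 35
+1 pad (align 4)
@36: depth [4B, align 4] → 40
@40: stride [32B, align 8] → 72
size 72, align 8
array of 15: 15 × 72 = 1080

1080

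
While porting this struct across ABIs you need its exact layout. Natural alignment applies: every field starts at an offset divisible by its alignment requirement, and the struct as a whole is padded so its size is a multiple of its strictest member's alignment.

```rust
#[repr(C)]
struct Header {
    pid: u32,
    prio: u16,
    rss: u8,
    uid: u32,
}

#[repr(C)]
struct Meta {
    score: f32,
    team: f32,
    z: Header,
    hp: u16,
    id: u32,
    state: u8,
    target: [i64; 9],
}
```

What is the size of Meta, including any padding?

104

Header: 0..4  pid  (4B, 4-aligned); 4..6  prio  (2B, 2-aligned); 6..7  rss  (1B, 1-aligned); 7..8  -- padding (1B); 8..12  uid  (4B, 4-aligned); sizeof = 12, alignof = 4
0..4  score  (4B, 4-aligned)
4..8  team  (4B, 4-aligned)
8..20  z  (12B, 4-aligned)
20..22  hp  (2B, 2-aligned)
22..24  -- padding (2B)
24..28  id  (4B, 4-aligned)
28..29  state  (1B, 1-aligned)
29..32  -- padding (3B)
32..104  target  (72B, 8-aligned)
sizeof = 104, alignof = 8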